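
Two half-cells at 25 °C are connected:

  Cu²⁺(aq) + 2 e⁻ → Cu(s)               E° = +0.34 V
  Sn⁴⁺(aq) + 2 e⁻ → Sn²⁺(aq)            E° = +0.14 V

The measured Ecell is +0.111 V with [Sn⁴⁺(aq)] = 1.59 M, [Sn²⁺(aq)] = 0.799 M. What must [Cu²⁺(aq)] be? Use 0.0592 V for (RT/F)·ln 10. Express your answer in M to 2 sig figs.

0.0020 M

The Cu²⁺/Cu couple has the larger reduction potential, so it is the cathode: E°cell = +0.34 − (+0.14) = +0.20 V and n = 2.
From the Nernst equation, log Q = n(E° − E)/0.0592 = 2·(+0.20 − (+0.111))/0.0592 = 3.007.
Balancing electrons gives Cu²⁺(aq) + Sn²⁺(aq) → Cu(s) + Sn⁴⁺(aq); thus Q = [Sn⁴⁺(aq)] / ([Cu²⁺(aq)]·[Sn²⁺(aq)]).
Substituting the known concentrations and solving, log [Cu²⁺(aq)] = −2.708 and [Cu²⁺(aq)] = 0.0020 M.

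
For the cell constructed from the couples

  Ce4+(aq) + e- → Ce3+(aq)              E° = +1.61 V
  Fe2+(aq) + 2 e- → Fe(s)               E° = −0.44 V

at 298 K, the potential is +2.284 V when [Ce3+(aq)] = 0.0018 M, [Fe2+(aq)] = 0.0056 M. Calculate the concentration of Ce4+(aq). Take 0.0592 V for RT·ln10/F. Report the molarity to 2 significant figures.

With Ce⁴⁺/Ce³⁺ at the cathode and Fe²⁺/Fe at the anode, E°cell = +1.61 − (−0.44) = +2.05 V (n = 2).
From the Nernst equation, log Q = n(E° − E)/0.0592 = 2·(+2.05 − (+2.284))/0.0592 = −7.905.
The balanced reaction is 2 Ce4+(aq) + Fe(s) → 2 Ce3+(aq) + Fe2+(aq), so Q = ([Ce3+(aq)]^2·[Fe2+(aq)]) / [Ce4+(aq)]^2.
Isolating [Ce4+(aq)] in Q = 10^{−7.905} yields log [Ce4+(aq)] = 0.082, i.e. 1.2 M.

1.2 M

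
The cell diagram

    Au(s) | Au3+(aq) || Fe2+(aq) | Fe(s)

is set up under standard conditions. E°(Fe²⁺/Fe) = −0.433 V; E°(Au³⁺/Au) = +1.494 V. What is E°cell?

By convention the left-hand electrode in cell notation is the anode (oxidation) and the right-hand electrode is the cathode (reduction).
E°cell = E°(right) − E°(left) = −0.433 − (+1.494) = −1.927 V.
The negative sign shows that, as written, the cell would require an external voltage to drive the reaction.

−1.927 V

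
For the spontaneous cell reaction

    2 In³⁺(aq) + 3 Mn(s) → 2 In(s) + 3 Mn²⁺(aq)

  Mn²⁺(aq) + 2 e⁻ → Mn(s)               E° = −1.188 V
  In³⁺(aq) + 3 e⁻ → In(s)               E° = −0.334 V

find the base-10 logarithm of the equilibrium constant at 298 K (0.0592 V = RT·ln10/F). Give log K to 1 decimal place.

The In³⁺/In couple is reduced (cathode); E°cell = −0.334 − (−1.188) = +0.854 V with n = 6.
At equilibrium E = 0, so log K = nE°cell / 0.0592 = (6)(+0.854) / 0.0592 = 86.6.

log K = 86.6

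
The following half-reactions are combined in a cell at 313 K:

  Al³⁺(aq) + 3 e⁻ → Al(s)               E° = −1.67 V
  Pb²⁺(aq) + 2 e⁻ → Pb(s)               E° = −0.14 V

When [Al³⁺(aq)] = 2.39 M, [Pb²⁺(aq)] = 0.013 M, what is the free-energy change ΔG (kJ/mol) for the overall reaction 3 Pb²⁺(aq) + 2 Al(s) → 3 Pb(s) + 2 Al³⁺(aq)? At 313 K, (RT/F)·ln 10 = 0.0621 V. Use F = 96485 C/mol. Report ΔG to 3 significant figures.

E°cell = −0.14 − (−1.67) = +1.53 V; the balanced reaction transfers n = 6 electrons.
The reaction quotient is [Al³⁺(aq)]^2 / [Pb²⁺(aq)]^3 = 2.6×10^6; by Nernst, E = +1.53 − (0.0621/6)(6.415) = +1.4636 V.
ΔG = −nFE = −(6)(96485)(+1.4636) J/mol = −847 kJ/mol.

−847 kJ/mol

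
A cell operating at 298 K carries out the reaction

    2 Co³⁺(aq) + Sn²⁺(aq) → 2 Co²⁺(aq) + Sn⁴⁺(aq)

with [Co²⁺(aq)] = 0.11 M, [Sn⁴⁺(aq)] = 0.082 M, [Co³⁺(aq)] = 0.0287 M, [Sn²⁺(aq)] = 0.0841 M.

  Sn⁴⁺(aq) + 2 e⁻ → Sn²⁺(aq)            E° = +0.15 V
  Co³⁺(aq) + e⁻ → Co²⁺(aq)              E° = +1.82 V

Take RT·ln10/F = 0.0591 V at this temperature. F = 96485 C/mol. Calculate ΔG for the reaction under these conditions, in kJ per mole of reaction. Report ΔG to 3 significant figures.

−316 kJ/mol

E°cell = +1.82 − (+0.15) = +1.67 V; the balanced reaction transfers n = 2 electrons.
Q = ([Co²⁺(aq)]^2·[Sn⁴⁺(aq)]) / ([Co³⁺(aq)]^2·[Sn²⁺(aq)]) = 14.3, so log Q = 1.156 and E = +1.67 − (0.0591/2)(1.156) = +1.6358 V.
Then ΔG = −nFE = −2 × 96485 × +1.6358 J/mol = −316 kJ/mol.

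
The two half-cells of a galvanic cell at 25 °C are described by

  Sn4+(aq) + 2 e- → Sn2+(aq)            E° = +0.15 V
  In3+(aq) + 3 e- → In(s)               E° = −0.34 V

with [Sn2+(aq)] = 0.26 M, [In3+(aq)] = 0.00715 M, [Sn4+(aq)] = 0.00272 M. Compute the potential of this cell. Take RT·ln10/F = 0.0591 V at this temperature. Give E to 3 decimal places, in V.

+0.474 V

The Sn⁴⁺/Sn²⁺ couple has the more positive E°, so it is the cathode; In³⁺/In is the anode.
E°cell = E°cat − E°an = +0.15 − (−0.34) = +0.49 V; n = 6.
The balanced reaction is 3 Sn4+(aq) + 2 In(s) → 3 Sn2+(aq) + 2 In3+(aq), so Q = ([Sn2+(aq)]^3·[In3+(aq)]^2) / [Sn4+(aq)]^3 = 44.7 and log Q = 1.650.
E = E° − (0.0591/n)·log Q = +0.49 − (0.0591/6)(1.650) = +0.474 V.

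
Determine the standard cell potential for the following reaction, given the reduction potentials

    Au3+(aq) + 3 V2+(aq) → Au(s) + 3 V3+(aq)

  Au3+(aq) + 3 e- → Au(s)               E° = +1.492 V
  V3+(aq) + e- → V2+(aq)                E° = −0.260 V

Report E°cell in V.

In the reaction as written, Au3+(aq) is reduced (cathode) and V3+(aq) is produced by oxidation at the anode.
E°cell = E°(cathode) − E°(anode) = +1.492 − (−0.260) = +1.752 V.
The positive value indicates the reaction is spontaneous as written.

+1.752 V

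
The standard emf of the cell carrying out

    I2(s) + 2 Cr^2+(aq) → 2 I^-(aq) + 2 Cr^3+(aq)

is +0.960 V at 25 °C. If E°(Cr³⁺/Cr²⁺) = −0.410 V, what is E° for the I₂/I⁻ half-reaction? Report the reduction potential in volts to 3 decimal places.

In the reaction as written the I₂/I⁻ couple is reduced (cathode) and Cr³⁺/Cr²⁺ is oxidized (anode), so E°cell = E°(I₂/I⁻) − E°(Cr³⁺/Cr²⁺).
E°(I₂/I⁻) = E°cell + E°(anode) = +0.960 + (−0.410) = +0.550 V.

+0.550 V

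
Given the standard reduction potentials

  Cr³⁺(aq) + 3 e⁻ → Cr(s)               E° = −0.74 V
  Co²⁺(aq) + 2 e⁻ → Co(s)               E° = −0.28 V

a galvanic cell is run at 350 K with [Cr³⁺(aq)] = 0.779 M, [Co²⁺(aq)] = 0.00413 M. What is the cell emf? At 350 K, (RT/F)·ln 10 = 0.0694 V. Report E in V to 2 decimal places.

Co²⁺/Co is reduced (cathode, E° = −0.28 V) and Cr³⁺/Cr is oxidized (anode).
E°cell = −0.28 − (−0.74) = +0.46 V, with n = 6 electrons transferred.
Balancing gives 3 Co²⁺(aq) + 2 Cr(s) → 3 Co(s) + 2 Cr³⁺(aq); hence Q = [Cr³⁺(aq)]^2 / [Co²⁺(aq)]^3 = 8.61×10^6 (log Q = 6.935).
By the Nernst equation, E = +0.46 − (0.0694/6)·(6.935) = +0.38 V.

+0.38 V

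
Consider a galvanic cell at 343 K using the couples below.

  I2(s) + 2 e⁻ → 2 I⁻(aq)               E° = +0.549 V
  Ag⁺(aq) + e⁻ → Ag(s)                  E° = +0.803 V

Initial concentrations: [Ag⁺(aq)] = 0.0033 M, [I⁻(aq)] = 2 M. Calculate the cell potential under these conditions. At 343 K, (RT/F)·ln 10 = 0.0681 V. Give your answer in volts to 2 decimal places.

+0.11 V

Since E°(Ag⁺/Ag) > E°(I₂/I⁻), Ag⁺/Ag serves as the cathode.
E°cell = +0.803 − (+0.549) = +0.254 V, with n = 2 electrons transferred.
The balanced reaction is 2 Ag⁺(aq) + 2 I⁻(aq) → 2 Ag(s) + I2(s), so Q = 1 / ([Ag⁺(aq)]^2·[I⁻(aq)]^2) = 2.3×10^4 and log Q = 4.361.
Applying E = E° − (RT ln10/nF)·log Q gives +0.254 − (0.0681/2)(4.361) = +0.11 V.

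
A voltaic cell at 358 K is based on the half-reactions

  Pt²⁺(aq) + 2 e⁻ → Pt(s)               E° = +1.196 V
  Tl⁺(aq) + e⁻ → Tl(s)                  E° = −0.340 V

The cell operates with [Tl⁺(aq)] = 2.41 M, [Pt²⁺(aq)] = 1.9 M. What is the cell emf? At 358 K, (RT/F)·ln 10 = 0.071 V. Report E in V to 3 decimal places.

+1.519 V

The Pt²⁺/Pt couple has the more positive E°, so it is the cathode; Tl⁺/Tl is the anode.
E°cell = +1.196 − (−0.340) = +1.536 V, with n = 2 electrons transferred.
For the overall reaction Pt²⁺(aq) + 2 Tl(s) → Pt(s) + 2 Tl⁺(aq), Q = [Tl⁺(aq)]^2 / [Pt²⁺(aq)] = 3.06, giving log Q = 0.485.
E = E° − (0.071/n)·log Q = +1.536 − (0.071/2)(0.485) = +1.519 V.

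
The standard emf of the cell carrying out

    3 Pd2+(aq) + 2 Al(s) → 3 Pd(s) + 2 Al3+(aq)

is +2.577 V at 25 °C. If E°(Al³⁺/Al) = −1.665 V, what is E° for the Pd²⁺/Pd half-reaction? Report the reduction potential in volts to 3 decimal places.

+0.912 V

In the reaction as written the Pd²⁺/Pd couple is reduced (cathode) and Al³⁺/Al is oxidized (anode), so E°cell = E°(Pd²⁺/Pd) − E°(Al³⁺/Al).
E°(Pd²⁺/Pd) = E°cell + E°(anode) = +2.577 + (−1.665) = +0.912 V.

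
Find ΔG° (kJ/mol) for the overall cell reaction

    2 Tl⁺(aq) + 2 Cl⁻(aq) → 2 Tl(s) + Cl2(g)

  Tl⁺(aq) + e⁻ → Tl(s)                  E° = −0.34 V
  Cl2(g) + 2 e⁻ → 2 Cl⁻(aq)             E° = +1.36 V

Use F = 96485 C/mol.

+328 kJ/mol

In the reaction as written Tl⁺(aq) is reduced, so the Tl⁺/Tl couple is the cathode and Cl₂/Cl⁻ is the anode.
E°cell = −0.34 − (+1.36) = −1.70 V; balancing electrons gives n = 2.
ΔG° = −nFE°cell = −(2)(96485)(−1.70) J/mol = +328 kJ/mol.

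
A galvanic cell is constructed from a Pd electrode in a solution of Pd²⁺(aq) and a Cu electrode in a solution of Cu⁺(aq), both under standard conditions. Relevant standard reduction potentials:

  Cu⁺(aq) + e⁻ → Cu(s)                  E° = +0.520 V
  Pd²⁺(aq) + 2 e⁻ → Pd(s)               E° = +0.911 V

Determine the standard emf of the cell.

+0.391 V

Of the two couples in this cell, the one with the more positive reduction potential is reduced at the cathode: here that is Pd²⁺/Pd (+0.911 V); Cu⁺/Cu (+0.520 V) is the anode.
E°cell = E°(cathode) − E°(anode) = +0.911 − (+0.520) = +0.391 V.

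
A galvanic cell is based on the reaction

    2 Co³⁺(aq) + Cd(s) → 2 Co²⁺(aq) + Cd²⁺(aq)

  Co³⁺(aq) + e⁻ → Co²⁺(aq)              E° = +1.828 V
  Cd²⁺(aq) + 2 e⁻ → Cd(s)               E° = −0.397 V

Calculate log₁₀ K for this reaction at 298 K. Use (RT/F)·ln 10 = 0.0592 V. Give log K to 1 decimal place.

The Co³⁺/Co²⁺ couple is reduced (cathode); E°cell = +1.828 − (−0.397) = +2.225 V with n = 2.
At equilibrium E = 0, so log K = nE°cell / 0.0592 = (2)(+2.225) / 0.0592 = 75.2.

log K = 75.2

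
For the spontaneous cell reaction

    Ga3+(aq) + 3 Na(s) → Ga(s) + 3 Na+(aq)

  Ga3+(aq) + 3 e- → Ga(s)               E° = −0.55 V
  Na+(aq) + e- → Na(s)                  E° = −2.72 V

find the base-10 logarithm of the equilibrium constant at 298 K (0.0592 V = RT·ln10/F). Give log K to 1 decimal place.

The Ga³⁺/Ga couple is reduced (cathode); E°cell = −0.55 − (−2.72) = +2.17 V with n = 3.
At equilibrium E = 0, so log K = nE°cell / 0.0592 = (3)(+2.17) / 0.0592 = 110.0.

log K = 110.0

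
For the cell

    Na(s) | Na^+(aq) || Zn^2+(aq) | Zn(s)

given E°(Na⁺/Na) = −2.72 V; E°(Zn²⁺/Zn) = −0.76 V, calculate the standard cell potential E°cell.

By convention the left-hand electrode in cell notation is the anode (oxidation) and the right-hand electrode is the cathode (reduction).
E°cell = E°(right) − E°(left) = −0.76 − (−2.72) = +1.96 V.

+1.96 V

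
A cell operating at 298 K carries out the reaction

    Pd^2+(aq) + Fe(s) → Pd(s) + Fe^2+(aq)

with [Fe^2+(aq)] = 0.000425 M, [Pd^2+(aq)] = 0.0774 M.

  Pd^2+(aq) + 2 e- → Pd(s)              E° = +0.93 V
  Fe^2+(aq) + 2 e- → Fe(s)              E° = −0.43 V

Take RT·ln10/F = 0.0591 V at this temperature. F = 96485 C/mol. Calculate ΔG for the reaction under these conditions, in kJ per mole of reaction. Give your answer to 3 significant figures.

The standard cell potential is +0.93 − (−0.43) = +1.36 V, with n = 2 electrons in the balanced equation.
Here Q = [Fe^2+(aq)] / [Pd^2+(aq)] = 0.00549 (log Q = −2.260), giving E = +1.36 − (0.0591/2)·(−2.260) = +1.4268 V.
ΔG = −nFE = −(2)(96485)(+1.4268) J/mol = −275 kJ/mol.

−275 kJ/mol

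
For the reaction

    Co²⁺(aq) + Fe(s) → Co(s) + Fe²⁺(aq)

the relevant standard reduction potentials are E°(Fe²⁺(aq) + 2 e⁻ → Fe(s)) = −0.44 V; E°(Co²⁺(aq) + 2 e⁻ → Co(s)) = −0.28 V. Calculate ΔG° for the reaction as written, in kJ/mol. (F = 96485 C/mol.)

In the reaction as written Co²⁺(aq) is reduced, so the Co²⁺/Co couple is the cathode and Fe²⁺/Fe is the anode.
E°cell = −0.28 − (−0.44) = +0.16 V; balancing electrons gives n = 2.
ΔG° = −nFE°cell = −(2)(96485)(+0.16) J/mol = −30.9 kJ/mol.

−30.9 kJ/mol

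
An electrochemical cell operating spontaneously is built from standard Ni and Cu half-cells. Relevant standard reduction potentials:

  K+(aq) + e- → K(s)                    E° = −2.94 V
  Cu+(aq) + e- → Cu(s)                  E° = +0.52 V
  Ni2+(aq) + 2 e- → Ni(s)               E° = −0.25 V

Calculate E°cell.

+0.77 V

Of the two couples in this cell, the one with the more positive reduction potential is reduced at the cathode: here that is Cu⁺/Cu (+0.52 V); Ni²⁺/Ni (−0.25 V) is the anode.
E°cell = E°(cathode) − E°(anode) = +0.52 − (−0.25) = +0.77 V.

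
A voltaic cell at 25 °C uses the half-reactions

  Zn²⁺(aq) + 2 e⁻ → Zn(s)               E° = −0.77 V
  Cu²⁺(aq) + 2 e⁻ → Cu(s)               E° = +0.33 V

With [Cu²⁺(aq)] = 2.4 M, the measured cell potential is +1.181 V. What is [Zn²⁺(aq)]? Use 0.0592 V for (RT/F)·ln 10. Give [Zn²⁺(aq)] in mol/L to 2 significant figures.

0.0044 M

Cu²⁺/Cu is the cathode (higher E°); E°cell = +0.33 − (−0.77) = +1.10 V with n = 2.
From the Nernst equation, log Q = n(E° − E)/0.0592 = 2·(+1.10 − (+1.181))/0.0592 = −2.736.
Balancing electrons gives Cu²⁺(aq) + Zn(s) → Cu(s) + Zn²⁺(aq); thus Q = [Zn²⁺(aq)] / [Cu²⁺(aq)].
Solving for the unknown gives log [Zn²⁺(aq)] = −2.356, so [Zn²⁺(aq)] ≈ 0.0044 M.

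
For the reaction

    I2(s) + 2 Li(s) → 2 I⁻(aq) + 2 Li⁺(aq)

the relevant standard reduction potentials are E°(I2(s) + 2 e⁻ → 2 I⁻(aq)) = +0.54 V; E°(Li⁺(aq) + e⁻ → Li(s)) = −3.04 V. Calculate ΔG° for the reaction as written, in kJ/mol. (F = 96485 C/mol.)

−691 kJ/mol

In the reaction as written I2(s) is reduced, so the I₂/I⁻ couple is the cathode and Li⁺/Li is the anode.
E°cell = +0.54 − (−3.04) = +3.58 V; balancing electrons gives n = 2.
ΔG° = −nFE°cell = −(2)(96485)(+3.58) J/mol = −691 kJ/mol.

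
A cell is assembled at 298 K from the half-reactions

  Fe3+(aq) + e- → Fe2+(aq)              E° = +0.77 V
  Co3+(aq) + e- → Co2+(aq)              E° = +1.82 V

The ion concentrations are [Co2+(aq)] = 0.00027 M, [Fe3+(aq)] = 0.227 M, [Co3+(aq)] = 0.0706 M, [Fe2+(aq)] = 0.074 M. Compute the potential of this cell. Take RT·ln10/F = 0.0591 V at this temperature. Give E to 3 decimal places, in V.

The Co³⁺/Co²⁺ couple has the more positive E°, so it is the cathode; Fe³⁺/Fe²⁺ is the anode.
The standard potential is +1.82 − (+0.77) = +1.05 V and the balanced reaction transfers n = 1 electron.
For the overall reaction Co3+(aq) + Fe2+(aq) → Co2+(aq) + Fe3+(aq), Q = ([Co2+(aq)]·[Fe3+(aq)]) / ([Co3+(aq)]·[Fe2+(aq)]) = 0.0117, giving log Q = −1.931.
E = E° − (0.0591/n)·log Q = +1.05 − (0.0591/1)(−1.931) = +1.164 V.

+1.164 V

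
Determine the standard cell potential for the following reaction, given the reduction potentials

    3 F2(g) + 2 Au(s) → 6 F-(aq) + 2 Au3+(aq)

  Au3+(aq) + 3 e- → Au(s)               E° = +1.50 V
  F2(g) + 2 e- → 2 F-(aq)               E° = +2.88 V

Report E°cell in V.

F2(g) gains electrons, so the F₂/F⁻ couple is the cathode; the Au³⁺/Au couple is the anode.
E°cell = E°(cathode) − E°(anode) = +2.88 − (+1.50) = +1.38 V.
The positive value indicates the reaction is spontaneous as written.

+1.38 V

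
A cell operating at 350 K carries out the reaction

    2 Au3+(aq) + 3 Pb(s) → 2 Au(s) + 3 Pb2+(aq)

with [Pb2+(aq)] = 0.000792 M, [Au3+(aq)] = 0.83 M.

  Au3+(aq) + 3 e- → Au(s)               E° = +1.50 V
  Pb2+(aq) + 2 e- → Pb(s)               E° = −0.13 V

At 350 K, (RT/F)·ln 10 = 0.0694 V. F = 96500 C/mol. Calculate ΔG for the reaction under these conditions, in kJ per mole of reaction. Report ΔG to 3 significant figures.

With Au³⁺/Au reduced at the cathode, E°cell = +1.50 − (−0.13) = +1.63 V and n = 6.
The reaction quotient is [Pb2+(aq)]^3 / [Au3+(aq)]^2 = 7.21×10^−10; by Nernst, E = +1.63 − (0.0694/6)(−9.142) = +1.7357 V.
Finally ΔG = −nFE = −(6)(96500 C/mol)(+1.7357 V) = −1000 kJ/mol.

−1000 kJ/mol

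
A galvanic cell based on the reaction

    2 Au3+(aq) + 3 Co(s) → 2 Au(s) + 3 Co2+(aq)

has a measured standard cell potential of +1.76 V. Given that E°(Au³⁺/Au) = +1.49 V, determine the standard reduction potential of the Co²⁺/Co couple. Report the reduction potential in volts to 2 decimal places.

In the reaction as written the Au³⁺/Au couple is reduced (cathode) and Co²⁺/Co is oxidized (anode), so E°cell = E°(Au³⁺/Au) − E°(Co²⁺/Co).
E°(Co²⁺/Co) = E°(cathode) − E°cell = +1.49 − (+1.76) = −0.27 V.

−0.27 V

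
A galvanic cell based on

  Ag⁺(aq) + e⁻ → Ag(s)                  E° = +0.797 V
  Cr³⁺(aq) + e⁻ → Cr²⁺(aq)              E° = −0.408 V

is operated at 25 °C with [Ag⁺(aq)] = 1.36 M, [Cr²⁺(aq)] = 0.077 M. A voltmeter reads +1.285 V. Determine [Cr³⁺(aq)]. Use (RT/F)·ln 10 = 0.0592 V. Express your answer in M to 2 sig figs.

The Ag⁺/Ag couple has the larger reduction potential, so it is the cathode: E°cell = +0.797 − (−0.408) = +1.205 V and n = 1.
From the Nernst equation, log Q = n(E° − E)/0.0592 = 1·(+1.205 − (+1.285))/0.0592 = −1.351.
The balanced reaction is Ag⁺(aq) + Cr²⁺(aq) → Ag(s) + Cr³⁺(aq), so Q = [Cr³⁺(aq)] / ([Ag⁺(aq)]·[Cr²⁺(aq)]).
Isolating [Cr³⁺(aq)] in Q = 10^{−1.351} yields log [Cr³⁺(aq)] = −2.331, i.e. 0.0047 M.

0.0047 M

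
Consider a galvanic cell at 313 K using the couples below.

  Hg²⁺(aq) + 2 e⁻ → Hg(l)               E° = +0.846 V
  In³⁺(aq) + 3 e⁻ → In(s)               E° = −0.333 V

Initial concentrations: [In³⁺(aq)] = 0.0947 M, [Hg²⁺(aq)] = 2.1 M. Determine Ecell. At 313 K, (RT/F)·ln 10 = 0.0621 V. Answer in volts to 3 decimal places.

+1.210 V

The Hg²⁺/Hg couple has the more positive E°, so it is the cathode; In³⁺/In is the anode.
The standard potential is +0.846 − (−0.333) = +1.179 V and the balanced reaction transfers n = 6 electrons.
The balanced reaction is 3 Hg²⁺(aq) + 2 In(s) → 3 Hg(l) + 2 In³⁺(aq), so Q = [In³⁺(aq)]^2 / [Hg²⁺(aq)]^3 = 0.000968 and log Q = −3.014.
By the Nernst equation, E = +1.179 − (0.0621/6)·(−3.014) = +1.210 V.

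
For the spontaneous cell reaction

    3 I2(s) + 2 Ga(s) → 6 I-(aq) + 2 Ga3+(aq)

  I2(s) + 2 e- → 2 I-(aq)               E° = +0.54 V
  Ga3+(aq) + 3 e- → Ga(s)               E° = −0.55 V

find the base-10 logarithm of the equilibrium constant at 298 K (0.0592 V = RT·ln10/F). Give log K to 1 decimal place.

The I₂/I⁻ couple is reduced (cathode); E°cell = +0.54 − (−0.55) = +1.09 V with n = 6.
At equilibrium E = 0, so log K = nE°cell / 0.0592 = (6)(+1.09) / 0.0592 = 110.5.

log K = 110.5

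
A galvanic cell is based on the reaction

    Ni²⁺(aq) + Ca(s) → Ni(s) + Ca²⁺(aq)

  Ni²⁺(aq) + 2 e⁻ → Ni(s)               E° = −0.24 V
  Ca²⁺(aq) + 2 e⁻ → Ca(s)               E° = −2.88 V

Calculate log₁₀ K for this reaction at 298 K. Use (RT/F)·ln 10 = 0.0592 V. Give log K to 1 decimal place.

log K = 89.2

The Ni²⁺/Ni couple is reduced (cathode); E°cell = −0.24 − (−2.88) = +2.64 V with n = 2.
At equilibrium E = 0, so log K = nE°cell / 0.0592 = (2)(+2.64) / 0.0592 = 89.2.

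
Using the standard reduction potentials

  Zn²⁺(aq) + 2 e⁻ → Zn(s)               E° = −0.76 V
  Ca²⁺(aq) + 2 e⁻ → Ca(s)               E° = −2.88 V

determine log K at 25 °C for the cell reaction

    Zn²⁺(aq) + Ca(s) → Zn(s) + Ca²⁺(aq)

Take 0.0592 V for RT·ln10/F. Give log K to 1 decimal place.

log K = 71.6

The Zn²⁺/Zn couple is reduced (cathode); E°cell = −0.76 − (−2.88) = +2.12 V with n = 2.
At equilibrium E = 0, so log K = nE°cell / 0.0592 = (2)(+2.12) / 0.0592 = 71.6.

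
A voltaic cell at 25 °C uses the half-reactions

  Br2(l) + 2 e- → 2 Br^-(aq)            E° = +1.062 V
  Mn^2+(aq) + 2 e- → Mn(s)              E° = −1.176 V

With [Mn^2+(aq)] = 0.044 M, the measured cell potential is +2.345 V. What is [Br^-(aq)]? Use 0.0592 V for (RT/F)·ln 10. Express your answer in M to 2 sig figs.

The Br₂/Br⁻ couple has the larger reduction potential, so it is the cathode: E°cell = +1.062 − (−1.176) = +2.238 V and n = 2.
Since E = E° − (0.0592/n)·log Q, log Q = n(E° − E)/0.0592 = −3.615.
Balancing electrons gives Br2(l) + Mn(s) → 2 Br^-(aq) + Mn^2+(aq); thus Q = [Br^-(aq)]^2·[Mn^2+(aq)].
Solving for the unknown gives log [Br^-(aq)] = −1.129, so [Br^-(aq)] ≈ 0.074 M.

0.074 M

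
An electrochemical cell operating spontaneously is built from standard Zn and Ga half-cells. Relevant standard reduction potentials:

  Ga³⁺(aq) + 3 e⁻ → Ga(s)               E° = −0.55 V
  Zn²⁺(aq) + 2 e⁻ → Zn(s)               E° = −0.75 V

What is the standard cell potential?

+0.20 V

Of the two couples in this cell, the one with the more positive reduction potential is reduced at the cathode: here that is Ga³⁺/Ga (−0.55 V); Zn²⁺/Zn (−0.75 V) is the anode.
E°cell = E°(cathode) − E°(anode) = −0.55 − (−0.75) = +0.20 V.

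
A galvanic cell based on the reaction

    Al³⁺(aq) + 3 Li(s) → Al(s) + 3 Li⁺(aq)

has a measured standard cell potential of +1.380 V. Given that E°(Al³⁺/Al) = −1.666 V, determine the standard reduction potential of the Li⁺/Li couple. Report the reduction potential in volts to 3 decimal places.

−3.046 V

In the reaction as written the Al³⁺/Al couple is reduced (cathode) and Li⁺/Li is oxidized (anode), so E°cell = E°(Al³⁺/Al) − E°(Li⁺/Li).
E°(Li⁺/Li) = E°(cathode) − E°cell = −1.666 − (+1.380) = −3.046 V.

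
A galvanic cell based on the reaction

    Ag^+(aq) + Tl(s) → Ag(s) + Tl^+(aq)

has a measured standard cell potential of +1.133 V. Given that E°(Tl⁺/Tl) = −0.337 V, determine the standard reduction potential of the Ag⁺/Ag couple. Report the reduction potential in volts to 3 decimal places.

+0.796 V

In the reaction as written the Ag⁺/Ag couple is reduced (cathode) and Tl⁺/Tl is oxidized (anode), so E°cell = E°(Ag⁺/Ag) − E°(Tl⁺/Tl).
E°(Ag⁺/Ag) = E°cell + E°(anode) = +1.133 + (−0.337) = +0.796 V.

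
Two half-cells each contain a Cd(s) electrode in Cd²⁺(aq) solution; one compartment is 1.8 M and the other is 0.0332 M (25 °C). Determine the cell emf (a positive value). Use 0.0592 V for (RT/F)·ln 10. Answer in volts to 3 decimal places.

0.051 V

For a concentration cell E°cell = 0, since both electrodes use the same couple.
The compartment with the higher Cd²⁺(aq) concentration (1.8 M) acts as the cathode; ions are reduced there and produced at the dilute (0.0332 M) anode.
With n = 2, Ecell = −(0.0592/2)·log([dilute]/[conc]) = −(0.0592/2)·log(0.0332/1.8) = +0.051 V.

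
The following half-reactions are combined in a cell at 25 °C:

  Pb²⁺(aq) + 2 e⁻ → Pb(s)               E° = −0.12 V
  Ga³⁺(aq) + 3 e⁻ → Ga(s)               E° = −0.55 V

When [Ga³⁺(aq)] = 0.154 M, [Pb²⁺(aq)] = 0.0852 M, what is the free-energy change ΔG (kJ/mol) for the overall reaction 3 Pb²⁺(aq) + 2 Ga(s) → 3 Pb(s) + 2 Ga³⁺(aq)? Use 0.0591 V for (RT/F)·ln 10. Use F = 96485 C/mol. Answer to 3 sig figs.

−240 kJ/mol

E°cell = −0.12 − (−0.55) = +0.43 V; the balanced reaction transfers n = 6 electrons.
The reaction quotient is [Ga³⁺(aq)]^2 / [Pb²⁺(aq)]^3 = 38.3; by Nernst, E = +0.43 − (0.0591/6)(1.584) = +0.4144 V.
ΔG = −nFE = −(6)(96485)(+0.4144) J/mol = −240 kJ/mol.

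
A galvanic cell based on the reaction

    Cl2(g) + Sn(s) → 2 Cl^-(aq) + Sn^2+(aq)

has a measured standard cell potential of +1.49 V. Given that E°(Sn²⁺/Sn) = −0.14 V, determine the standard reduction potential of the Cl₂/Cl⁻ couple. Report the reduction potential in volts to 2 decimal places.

+1.35 V

In the reaction as written the Cl₂/Cl⁻ couple is reduced (cathode) and Sn²⁺/Sn is oxidized (anode), so E°cell = E°(Cl₂/Cl⁻) − E°(Sn²⁺/Sn).
E°(Cl₂/Cl⁻) = E°cell + E°(anode) = +1.49 + (−0.14) = +1.35 V.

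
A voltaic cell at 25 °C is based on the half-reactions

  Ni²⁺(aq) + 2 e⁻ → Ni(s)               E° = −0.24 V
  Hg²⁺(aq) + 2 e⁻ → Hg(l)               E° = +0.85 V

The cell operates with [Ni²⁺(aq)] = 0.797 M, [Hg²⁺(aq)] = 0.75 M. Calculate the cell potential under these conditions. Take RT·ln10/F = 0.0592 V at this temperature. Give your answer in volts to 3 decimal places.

Hg²⁺/Hg is reduced (cathode, E° = +0.85 V) and Ni²⁺/Ni is oxidized (anode).
The standard potential is +0.85 − (−0.24) = +1.09 V and the balanced reaction transfers n = 2 electrons.
The balanced reaction is Hg²⁺(aq) + Ni(s) → Hg(l) + Ni²⁺(aq), so Q = [Ni²⁺(aq)] / [Hg²⁺(aq)] = 1.06 and log Q = 0.026.
Applying E = E° − (RT ln10/nF)·log Q gives +1.09 − (0.0592/2)(0.026) = +1.089 V.

+1.089 V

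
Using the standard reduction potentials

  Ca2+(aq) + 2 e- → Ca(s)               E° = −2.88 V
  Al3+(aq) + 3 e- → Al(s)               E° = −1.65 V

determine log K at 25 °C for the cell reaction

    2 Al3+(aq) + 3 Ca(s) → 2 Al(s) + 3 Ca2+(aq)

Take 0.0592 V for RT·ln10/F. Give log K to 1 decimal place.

The Al³⁺/Al couple is reduced (cathode); E°cell = −1.65 − (−2.88) = +1.23 V with n = 6.
At equilibrium E = 0, so log K = nE°cell / 0.0592 = (6)(+1.23) / 0.0592 = 124.7.

log K = 124.7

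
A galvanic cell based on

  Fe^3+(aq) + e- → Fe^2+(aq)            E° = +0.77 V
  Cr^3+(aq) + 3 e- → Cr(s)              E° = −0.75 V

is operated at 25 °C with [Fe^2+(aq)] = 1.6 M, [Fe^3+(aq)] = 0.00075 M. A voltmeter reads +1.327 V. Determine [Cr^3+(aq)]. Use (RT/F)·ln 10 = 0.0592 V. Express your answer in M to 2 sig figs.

The Fe³⁺/Fe²⁺ couple has the larger reduction potential, so it is the cathode: E°cell = +0.77 − (−0.75) = +1.52 V and n = 3.
Rearranging E = E° − (0.0592/n)·log Q gives log Q = 3(+1.52 − (+1.327))/0.0592 = 9.780.
For 3 Fe^3+(aq) + Cr(s) → 3 Fe^2+(aq) + Cr^3+(aq), the reaction quotient is Q = ([Fe^2+(aq)]^3·[Cr^3+(aq)]) / [Fe^3+(aq)]^3.
Solving for the unknown gives log [Cr^3+(aq)] = −0.207, so [Cr^3+(aq)] ≈ 0.62 M.

0.62 M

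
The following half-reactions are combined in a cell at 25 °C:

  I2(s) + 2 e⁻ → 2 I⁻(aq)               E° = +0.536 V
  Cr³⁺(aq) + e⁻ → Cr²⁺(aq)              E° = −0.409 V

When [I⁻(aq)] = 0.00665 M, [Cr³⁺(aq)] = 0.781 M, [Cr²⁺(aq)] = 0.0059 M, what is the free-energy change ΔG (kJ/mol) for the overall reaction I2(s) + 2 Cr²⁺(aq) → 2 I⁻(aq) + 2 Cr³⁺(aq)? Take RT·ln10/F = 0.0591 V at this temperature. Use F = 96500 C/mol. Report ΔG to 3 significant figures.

−183 kJ/mol

E°cell = +0.536 − (−0.409) = +0.945 V; the balanced reaction transfers n = 2 electrons.
Here Q = ([I⁻(aq)]^2·[Cr³⁺(aq)]^2) / [Cr²⁺(aq)]^2 = 0.775 (log Q = −0.111), giving E = +0.945 − (0.0591/2)·(−0.111) = +0.9483 V.
Finally ΔG = −nFE = −(2)(96500 C/mol)(+0.9483 V) = −183 kJ/mol.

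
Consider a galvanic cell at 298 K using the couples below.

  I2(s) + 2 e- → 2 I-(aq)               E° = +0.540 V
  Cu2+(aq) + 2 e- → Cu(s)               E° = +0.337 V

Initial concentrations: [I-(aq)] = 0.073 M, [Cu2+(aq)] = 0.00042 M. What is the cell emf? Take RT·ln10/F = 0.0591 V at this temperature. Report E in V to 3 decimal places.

+0.370 V

The I₂/I⁻ couple has the more positive E°, so it is the cathode; Cu²⁺/Cu is the anode.
E°cell = E°cat − E°an = +0.540 − (+0.337) = +0.203 V; n = 2.
For the overall reaction I2(s) + Cu(s) → 2 I-(aq) + Cu2+(aq), Q = [I-(aq)]^2·[Cu2+(aq)] = 2.24×10^−6, giving log Q = −5.650.
Applying E = E° − (RT ln10/nF)·log Q gives +0.203 − (0.0591/2)(−5.650) = +0.370 V.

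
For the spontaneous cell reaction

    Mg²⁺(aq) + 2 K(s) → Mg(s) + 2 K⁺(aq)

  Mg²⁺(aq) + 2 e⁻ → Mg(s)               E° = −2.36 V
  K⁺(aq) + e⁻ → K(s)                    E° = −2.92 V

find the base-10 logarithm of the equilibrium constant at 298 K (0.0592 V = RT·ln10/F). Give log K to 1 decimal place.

log K = 18.9

The Mg²⁺/Mg couple is reduced (cathode); E°cell = −2.36 − (−2.92) = +0.56 V with n = 2.
At equilibrium E = 0, so log K = nE°cell / 0.0592 = (2)(+0.56) / 0.0592 = 18.9.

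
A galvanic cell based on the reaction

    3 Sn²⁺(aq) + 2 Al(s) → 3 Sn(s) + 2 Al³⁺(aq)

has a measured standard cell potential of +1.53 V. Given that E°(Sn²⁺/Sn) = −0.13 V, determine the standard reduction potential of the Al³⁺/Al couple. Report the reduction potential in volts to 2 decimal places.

In the reaction as written the Sn²⁺/Sn couple is reduced (cathode) and Al³⁺/Al is oxidized (anode), so E°cell = E°(Sn²⁺/Sn) − E°(Al³⁺/Al).
E°(Al³⁺/Al) = E°(cathode) − E°cell = −0.13 − (+1.53) = −1.66 V.

−1.66 V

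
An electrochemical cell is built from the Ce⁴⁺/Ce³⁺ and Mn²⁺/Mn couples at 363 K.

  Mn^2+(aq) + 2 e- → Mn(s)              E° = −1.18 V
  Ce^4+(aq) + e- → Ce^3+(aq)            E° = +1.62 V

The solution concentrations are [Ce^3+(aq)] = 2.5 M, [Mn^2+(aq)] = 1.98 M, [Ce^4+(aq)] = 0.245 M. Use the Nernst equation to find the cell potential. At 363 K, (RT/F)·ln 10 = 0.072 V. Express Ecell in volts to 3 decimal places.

The Ce⁴⁺/Ce³⁺ couple has the more positive E°, so it is the cathode; Mn²⁺/Mn is the anode.
E°cell = E°cat − E°an = +1.62 − (−1.18) = +2.80 V; n = 2.
For the overall reaction 2 Ce^4+(aq) + Mn(s) → 2 Ce^3+(aq) + Mn^2+(aq), Q = ([Ce^3+(aq)]^2·[Mn^2+(aq)]) / [Ce^4+(aq)]^2 = 206, giving log Q = 2.314.
By the Nernst equation, E = +2.80 − (0.072/2)·(2.314) = +2.717 V.

+2.717 V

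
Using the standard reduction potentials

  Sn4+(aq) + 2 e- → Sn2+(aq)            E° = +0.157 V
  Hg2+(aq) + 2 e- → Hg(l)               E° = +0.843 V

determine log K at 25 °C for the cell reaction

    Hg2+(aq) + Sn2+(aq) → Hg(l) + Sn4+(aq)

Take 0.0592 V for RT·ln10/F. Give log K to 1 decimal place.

log K = 23.2

The Hg²⁺/Hg couple is reduced (cathode); E°cell = +0.843 − (+0.157) = +0.686 V with n = 2.
At equilibrium E = 0, so log K = nE°cell / 0.0592 = (2)(+0.686) / 0.0592 = 23.2.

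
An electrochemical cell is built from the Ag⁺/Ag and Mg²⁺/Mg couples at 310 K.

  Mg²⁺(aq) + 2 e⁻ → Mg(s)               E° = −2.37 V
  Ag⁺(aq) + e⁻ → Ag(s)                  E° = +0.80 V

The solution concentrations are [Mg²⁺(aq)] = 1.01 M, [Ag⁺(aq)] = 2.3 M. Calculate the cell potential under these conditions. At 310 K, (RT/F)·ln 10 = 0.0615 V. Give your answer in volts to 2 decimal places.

+3.19 V

The Ag⁺/Ag couple has the more positive E°, so it is the cathode; Mg²⁺/Mg is the anode.
E°cell = +0.80 − (−2.37) = +3.17 V, with n = 2 electrons transferred.
Balancing gives 2 Ag⁺(aq) + Mg(s) → 2 Ag(s) + Mg²⁺(aq); hence Q = [Mg²⁺(aq)] / [Ag⁺(aq)]^2 = 0.191 (log Q = −0.719).
E = E° − (0.0615/n)·log Q = +3.17 − (0.0615/2)(−0.719) = +3.19 V.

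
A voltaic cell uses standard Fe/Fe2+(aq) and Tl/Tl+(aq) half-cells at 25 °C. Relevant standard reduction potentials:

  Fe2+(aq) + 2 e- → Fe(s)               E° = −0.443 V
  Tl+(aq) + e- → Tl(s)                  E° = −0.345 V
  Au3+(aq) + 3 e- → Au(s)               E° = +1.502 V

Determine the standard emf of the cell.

+0.098 V

Of the two couples in this cell, the one with the more positive reduction potential is reduced at the cathode: here that is Tl⁺/Tl (−0.345 V); Fe²⁺/Fe (−0.443 V) is the anode.
E°cell = E°(cathode) − E°(anode) = −0.345 − (−0.443) = +0.098 V.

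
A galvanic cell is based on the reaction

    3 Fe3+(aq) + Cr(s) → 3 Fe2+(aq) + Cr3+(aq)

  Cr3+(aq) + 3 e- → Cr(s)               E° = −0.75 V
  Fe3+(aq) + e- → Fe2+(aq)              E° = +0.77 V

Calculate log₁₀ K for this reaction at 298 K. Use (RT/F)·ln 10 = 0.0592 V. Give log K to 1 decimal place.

The Fe³⁺/Fe²⁺ couple is reduced (cathode); E°cell = +0.77 − (−0.75) = +1.52 V with n = 3.
At equilibrium E = 0, so log K = nE°cell / 0.0592 = (3)(+1.52) / 0.0592 = 77.0.

log K = 77.0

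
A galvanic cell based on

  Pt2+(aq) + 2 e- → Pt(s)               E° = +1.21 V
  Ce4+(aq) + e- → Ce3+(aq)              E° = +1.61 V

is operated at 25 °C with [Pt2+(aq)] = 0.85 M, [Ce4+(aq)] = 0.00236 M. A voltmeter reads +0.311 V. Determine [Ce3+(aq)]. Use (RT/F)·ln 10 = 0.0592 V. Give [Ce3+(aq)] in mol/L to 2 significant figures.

0.082 M

The Ce⁴⁺/Ce³⁺ couple has the larger reduction potential, so it is the cathode: E°cell = +1.61 − (+1.21) = +0.40 V and n = 2.
From the Nernst equation, log Q = n(E° − E)/0.0592 = 2·(+0.40 − (+0.311))/0.0592 = 3.007.
The balanced reaction is 2 Ce4+(aq) + Pt(s) → 2 Ce3+(aq) + Pt2+(aq), so Q = ([Ce3+(aq)]^2·[Pt2+(aq)]) / [Ce4+(aq)]^2.
Substituting the known concentrations and solving, log [Ce3+(aq)] = −1.088 and [Ce3+(aq)] = 0.082 M.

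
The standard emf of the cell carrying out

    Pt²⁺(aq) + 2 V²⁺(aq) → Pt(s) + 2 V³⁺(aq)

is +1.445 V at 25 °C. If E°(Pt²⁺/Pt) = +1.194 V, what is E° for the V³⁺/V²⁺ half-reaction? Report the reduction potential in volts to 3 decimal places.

−0.251 V

In the reaction as written the Pt²⁺/Pt couple is reduced (cathode) and V³⁺/V²⁺ is oxidized (anode), so E°cell = E°(Pt²⁺/Pt) − E°(V³⁺/V²⁺).
E°(V³⁺/V²⁺) = E°(cathode) − E°cell = +1.194 − (+1.445) = −0.251 V.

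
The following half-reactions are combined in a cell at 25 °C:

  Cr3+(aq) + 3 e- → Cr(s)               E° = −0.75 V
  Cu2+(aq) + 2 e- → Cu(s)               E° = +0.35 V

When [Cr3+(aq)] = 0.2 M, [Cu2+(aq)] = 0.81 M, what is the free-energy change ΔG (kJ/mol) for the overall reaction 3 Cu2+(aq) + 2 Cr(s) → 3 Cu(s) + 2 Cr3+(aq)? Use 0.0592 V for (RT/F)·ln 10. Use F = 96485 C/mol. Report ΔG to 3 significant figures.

−643 kJ/mol

With Cu²⁺/Cu reduced at the cathode, E°cell = +0.35 − (−0.75) = +1.10 V and n = 6.
Q = [Cr3+(aq)]^2 / [Cu2+(aq)]^3 = 0.0753, so log Q = −1.123 and E = +1.10 − (0.0592/6)(−1.123) = +1.1111 V.
Finally ΔG = −nFE = −(6)(96485 C/mol)(+1.1111 V) = −643 kJ/mol.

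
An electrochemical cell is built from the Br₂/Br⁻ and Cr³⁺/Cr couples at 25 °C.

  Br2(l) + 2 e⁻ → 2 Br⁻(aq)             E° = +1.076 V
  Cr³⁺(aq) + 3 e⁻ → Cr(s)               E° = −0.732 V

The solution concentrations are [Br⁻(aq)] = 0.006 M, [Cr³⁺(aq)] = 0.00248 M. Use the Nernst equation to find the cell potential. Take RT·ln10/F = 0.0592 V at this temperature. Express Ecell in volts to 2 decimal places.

+1.99 V

Br₂/Br⁻ is reduced (cathode, E° = +1.076 V) and Cr³⁺/Cr is oxidized (anode).
E°cell = +1.076 − (−0.732) = +1.808 V, with n = 6 electrons transferred.
Balancing gives 3 Br2(l) + 2 Cr(s) → 6 Br⁻(aq) + 2 Cr³⁺(aq); hence Q = [Br⁻(aq)]^6·[Cr³⁺(aq)]^2 = 2.87×10^−19 (log Q = −18.542).
By the Nernst equation, E = +1.808 − (0.0592/6)·(−18.542) = +1.99 V.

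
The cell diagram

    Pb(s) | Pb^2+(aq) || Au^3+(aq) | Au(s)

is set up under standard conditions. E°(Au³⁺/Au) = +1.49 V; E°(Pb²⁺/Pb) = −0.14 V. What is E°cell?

By convention the left-hand electrode in cell notation is the anode (oxidation) and the right-hand electrode is the cathode (reduction).
E°cell = E°(right) − E°(left) = +1.49 − (−0.14) = +1.63 V.

+1.63 V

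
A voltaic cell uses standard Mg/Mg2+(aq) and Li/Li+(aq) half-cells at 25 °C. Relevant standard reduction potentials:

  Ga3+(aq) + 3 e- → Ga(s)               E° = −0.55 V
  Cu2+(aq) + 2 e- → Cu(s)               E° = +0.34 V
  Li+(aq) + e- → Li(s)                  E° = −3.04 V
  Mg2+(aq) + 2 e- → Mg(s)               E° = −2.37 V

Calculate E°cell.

Of the two couples in this cell, the one with the more positive reduction potential is reduced at the cathode: here that is Mg²⁺/Mg (−2.37 V); Li⁺/Li (−3.04 V) is the anode.
E°cell = E°(cathode) − E°(anode) = −2.37 − (−3.04) = +0.67 V.

+0.67 V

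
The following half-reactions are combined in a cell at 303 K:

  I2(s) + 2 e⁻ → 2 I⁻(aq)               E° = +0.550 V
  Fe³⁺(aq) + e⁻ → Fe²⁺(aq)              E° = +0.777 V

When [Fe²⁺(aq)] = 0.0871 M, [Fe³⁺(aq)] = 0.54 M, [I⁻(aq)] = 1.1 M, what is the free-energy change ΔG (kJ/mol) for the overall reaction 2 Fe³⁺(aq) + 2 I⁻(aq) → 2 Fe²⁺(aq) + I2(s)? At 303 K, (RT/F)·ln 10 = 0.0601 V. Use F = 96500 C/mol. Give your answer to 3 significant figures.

The standard cell potential is +0.777 − (+0.550) = +0.227 V, with n = 2 electrons in the balanced equation.
Here Q = [Fe²⁺(aq)]^2 / ([Fe³⁺(aq)]^2·[I⁻(aq)]^2) = 0.0215 (log Q = −1.668), giving E = +0.227 − (0.0601/2)·(−1.668) = +0.2771 V.
Finally ΔG = −nFE = −(2)(96500 C/mol)(+0.2771 V) = −53.5 kJ/mol.

−53.5 kJ/mol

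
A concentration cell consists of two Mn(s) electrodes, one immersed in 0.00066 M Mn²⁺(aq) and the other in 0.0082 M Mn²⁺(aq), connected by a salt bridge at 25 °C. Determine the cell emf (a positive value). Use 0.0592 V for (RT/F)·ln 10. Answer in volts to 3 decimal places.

For a concentration cell E°cell = 0, since both electrodes use the same couple.
The compartment with the higher Mn²⁺(aq) concentration (0.0082 M) acts as the cathode; ions are reduced there and produced at the dilute (0.00066 M) anode.
With n = 2, Ecell = −(0.0592/2)·log([dilute]/[conc]) = −(0.0592/2)·log(0.00066/0.0082) = +0.032 V.

0.032 V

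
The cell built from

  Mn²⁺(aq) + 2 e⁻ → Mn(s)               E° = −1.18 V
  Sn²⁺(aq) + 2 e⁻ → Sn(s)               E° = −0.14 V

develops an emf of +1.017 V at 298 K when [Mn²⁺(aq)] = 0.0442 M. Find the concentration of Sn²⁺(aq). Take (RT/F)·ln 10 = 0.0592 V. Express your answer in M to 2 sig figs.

Sn²⁺/Sn is the cathode (higher E°); E°cell = −0.14 − (−1.18) = +1.04 V with n = 2.
Rearranging E = E° − (0.0592/n)·log Q gives log Q = 2(+1.04 − (+1.017))/0.0592 = 0.777.
The balanced reaction is Sn²⁺(aq) + Mn(s) → Sn(s) + Mn²⁺(aq), so Q = [Mn²⁺(aq)] / [Sn²⁺(aq)].
Solving for the unknown gives log [Sn²⁺(aq)] = −2.132, so [Sn²⁺(aq)] ≈ 0.0074 M.

0.0074 M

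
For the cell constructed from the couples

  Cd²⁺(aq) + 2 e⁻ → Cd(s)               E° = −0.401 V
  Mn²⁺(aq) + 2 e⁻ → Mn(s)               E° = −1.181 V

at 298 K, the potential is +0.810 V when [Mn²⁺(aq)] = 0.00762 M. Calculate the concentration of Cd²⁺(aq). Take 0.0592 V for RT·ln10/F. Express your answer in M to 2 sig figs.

With Cd²⁺/Cd at the cathode and Mn²⁺/Mn at the anode, E°cell = −0.401 − (−1.181) = +0.780 V (n = 2).
Since E = E° − (0.0592/n)·log Q, log Q = n(E° − E)/0.0592 = −1.014.
The balanced reaction is Cd²⁺(aq) + Mn(s) → Cd(s) + Mn²⁺(aq), so Q = [Mn²⁺(aq)] / [Cd²⁺(aq)].
Isolating [Cd²⁺(aq)] in Q = 10^{−1.014} yields log [Cd²⁺(aq)] = −1.104, i.e. 0.079 M.

0.079 M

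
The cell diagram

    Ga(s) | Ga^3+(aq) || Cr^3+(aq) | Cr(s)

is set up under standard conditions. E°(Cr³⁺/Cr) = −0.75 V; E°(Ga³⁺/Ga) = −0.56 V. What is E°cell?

By convention the left-hand electrode in cell notation is the anode (oxidation) and the right-hand electrode is the cathode (reduction).
E°cell = E°(right) − E°(left) = −0.75 − (−0.56) = −0.19 V.
The negative sign shows that, as written, the cell would require an external voltage to drive the reaction.

−0.19 V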